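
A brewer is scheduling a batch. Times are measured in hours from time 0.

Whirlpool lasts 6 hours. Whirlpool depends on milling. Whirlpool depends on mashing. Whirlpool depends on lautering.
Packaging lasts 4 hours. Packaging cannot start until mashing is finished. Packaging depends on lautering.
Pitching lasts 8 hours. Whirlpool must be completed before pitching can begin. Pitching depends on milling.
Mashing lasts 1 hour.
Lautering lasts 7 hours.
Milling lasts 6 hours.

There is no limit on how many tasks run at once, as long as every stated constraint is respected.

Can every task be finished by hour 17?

No

Nothing blocks lautering, so it runs from hour 0 to hour 7.
Mashing can start immediately at hour 0; it finishes at hour 1.
For packaging: mashing (finishes hour 1); lautering (finishes hour 7). Taking the maximum gives a start of hour 7, and it finishes at 7 + 4 = hour 11.
Nothing blocks milling, so it runs from hour 0 to hour 6.
Whirlpool cannot start until milling (finishes hour 6); mashing (finishes hour 1); lautering (finishes hour 7). The controlling bound is hour 7, so whirlpool finishes at 7 + 6 = hour 13.
Pitching cannot start until whirlpool (finishes hour 13); milling (finishes hour 6). The controlling bound is hour 13, so pitching finishes at 13 + 8 = hour 21.
The earliest everything can be done is hour 21, which is after the deadline of 17, so it is not possible.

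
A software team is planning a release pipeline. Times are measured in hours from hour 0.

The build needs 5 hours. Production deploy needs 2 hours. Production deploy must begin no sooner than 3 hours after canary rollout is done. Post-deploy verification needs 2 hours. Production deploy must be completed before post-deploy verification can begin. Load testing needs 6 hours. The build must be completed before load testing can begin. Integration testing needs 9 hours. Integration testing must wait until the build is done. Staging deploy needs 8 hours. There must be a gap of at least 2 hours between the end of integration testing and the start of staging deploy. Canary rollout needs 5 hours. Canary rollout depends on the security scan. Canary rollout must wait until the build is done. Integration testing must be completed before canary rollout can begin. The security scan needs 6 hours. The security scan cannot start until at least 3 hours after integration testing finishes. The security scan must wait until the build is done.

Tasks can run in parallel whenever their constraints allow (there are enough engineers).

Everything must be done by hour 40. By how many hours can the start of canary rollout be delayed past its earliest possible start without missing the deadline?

The build has no prerequisites, so it starts at hour 0 and finishes at hour 5.
After the build (finishes hour 5), integration testing can start at hour 5 and finishes at hour 14.
The security scan needs all of integration testing (finishes hour 14, plus 3-hour gap → hour 17); the build (finishes hour 5). That puts its earliest start at hour 17; it finishes at 17 + 6 = hour 23.
Canary rollout cannot start until the security scan (finishes hour 23); the build (finishes hour 5); integration testing (finishes hour 14). The controlling bound is hour 23, so canary rollout finishes at 23 + 5 = hour 28.

Working backward from the deadline:
Nothing follows post-deploy verification; the deadline of hour 40 is its only limit. It must start by 40 − 2 = hour 38.
Production deploy must finish before post-deploy verification (must start by hour 38). With a 2-hour duration, production deploy must start by 38 − 2 = hour 36.
Canary rollout has to be done before production deploy (must start by hour 36, minus 3-hour gap → hour 33). That means finishing by hour 33, i.e. starting by 33 − 5 = hour 28.
So canary rollout can start as early as hour 23 and as late as hour 28, giving 28 − 23 = 5 hours of slack.

5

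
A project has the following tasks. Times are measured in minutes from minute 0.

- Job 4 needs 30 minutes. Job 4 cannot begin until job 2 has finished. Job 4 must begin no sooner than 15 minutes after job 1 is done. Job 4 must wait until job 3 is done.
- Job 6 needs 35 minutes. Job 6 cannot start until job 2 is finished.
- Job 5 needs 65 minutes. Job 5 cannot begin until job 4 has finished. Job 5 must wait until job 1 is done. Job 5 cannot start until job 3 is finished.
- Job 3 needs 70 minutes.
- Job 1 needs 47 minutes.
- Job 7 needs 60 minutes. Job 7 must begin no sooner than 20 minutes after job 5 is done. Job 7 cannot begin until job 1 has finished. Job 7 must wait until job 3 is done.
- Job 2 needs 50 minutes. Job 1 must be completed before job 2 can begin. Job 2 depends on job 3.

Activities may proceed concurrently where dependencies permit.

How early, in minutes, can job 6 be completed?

Job 3 has no prerequisites, so it starts at minute 0 and finishes at minute 70.
Job 1 can start immediately at minute 0; it finishes at minute 47.
For job 2: job 1 (finishes minute 47); job 3 (finishes minute 70). Taking the maximum gives a start of minute 70, and it finishes at 70 + 50 = minute 120.
After job 2 (finishes minute 120), job 6 can start at minute 120 and finishes at minute 155.

155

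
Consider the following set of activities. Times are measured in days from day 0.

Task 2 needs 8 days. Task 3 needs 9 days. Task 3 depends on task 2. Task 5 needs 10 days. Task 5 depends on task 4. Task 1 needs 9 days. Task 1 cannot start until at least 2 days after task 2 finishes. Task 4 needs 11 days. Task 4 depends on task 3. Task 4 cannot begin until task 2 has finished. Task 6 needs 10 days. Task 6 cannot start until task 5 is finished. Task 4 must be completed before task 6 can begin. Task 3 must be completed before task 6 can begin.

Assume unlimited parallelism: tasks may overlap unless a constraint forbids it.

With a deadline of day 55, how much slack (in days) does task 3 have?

7

Nothing blocks task 2, so it runs from day 0 to day 8.
After task 2 (finishes day 8), task 3 can start at day 8 and finishes at day 17.

Working backward from the deadline:
Task 6 must finish by day 55; it takes 10 days, so it must start by 55 − 10 = day 45.
Since task 6 (must start by day 45) depends on it, task 5 must finish by day 45. Backing off its 10-day duration gives a latest start of day 35.
Task 4 feeds task 5 (must start by day 35); task 6 (must start by day 45). Taking the minimum, task 4 must finish by day 35 and start by 35 − 11 = day 24.
Task 3 has several dependents: task 4 (must start by day 24); task 6 (must start by day 45). The earliest of those limits is day 24, so task 3 must start by 24 − 9 = day 15.
So task 3 can start as early as day 8 and as late as day 15, giving 15 − 8 = 7 days of slack.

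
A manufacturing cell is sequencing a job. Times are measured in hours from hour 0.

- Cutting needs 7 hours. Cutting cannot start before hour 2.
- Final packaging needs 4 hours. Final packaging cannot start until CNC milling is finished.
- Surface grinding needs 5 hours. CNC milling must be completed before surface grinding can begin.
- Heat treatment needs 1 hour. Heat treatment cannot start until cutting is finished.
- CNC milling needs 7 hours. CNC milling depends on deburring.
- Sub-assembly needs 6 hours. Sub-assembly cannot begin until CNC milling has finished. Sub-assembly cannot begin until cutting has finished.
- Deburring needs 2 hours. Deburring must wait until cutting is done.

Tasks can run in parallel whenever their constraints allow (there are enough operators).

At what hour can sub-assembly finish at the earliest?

24

Cutting cannot begin until its own release at hour 2. It runs from hour 2 to 2 + 7 = hour 9.
Deburring cannot begin until cutting (finishes hour 9). It runs from hour 9 to 9 + 2 = hour 11.
CNC milling waits on deburring (finishes hour 11), so it starts at hour 11 and finishes at 11 + 7 = hour 18.
Sub-assembly cannot start until CNC milling (finishes hour 18); cutting (finishes hour 9). The controlling bound is hour 18, so sub-assembly finishes at 18 + 6 = hour 24.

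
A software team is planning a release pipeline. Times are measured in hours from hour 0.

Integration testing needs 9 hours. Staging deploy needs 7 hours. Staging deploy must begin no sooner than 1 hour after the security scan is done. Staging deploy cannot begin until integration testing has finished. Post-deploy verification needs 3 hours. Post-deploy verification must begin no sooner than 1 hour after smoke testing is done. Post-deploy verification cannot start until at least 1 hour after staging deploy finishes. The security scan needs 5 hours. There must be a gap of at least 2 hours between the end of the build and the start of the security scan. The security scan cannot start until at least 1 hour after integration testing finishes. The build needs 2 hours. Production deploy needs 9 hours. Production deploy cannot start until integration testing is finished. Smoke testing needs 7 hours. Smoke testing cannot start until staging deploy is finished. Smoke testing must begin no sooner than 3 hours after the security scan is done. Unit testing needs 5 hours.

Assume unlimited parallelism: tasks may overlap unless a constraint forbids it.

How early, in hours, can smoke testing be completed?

Integration testing can start immediately at hour 0; it finishes at hour 9.
The build has no prerequisites, so it starts at hour 0 and finishes at hour 2.
For the security scan: the build (finishes hour 2, plus 2-hour gap → hour 4); integration testing (finishes hour 9, plus 1-hour gap → hour 10). Taking the maximum gives a start of hour 10, and it finishes at 10 + 5 = hour 15.
For staging deploy: the security scan (finishes hour 15, plus 1-hour gap → hour 16); integration testing (finishes hour 9). Taking the maximum gives a start of hour 16, and it finishes at 16 + 7 = hour 23.
Smoke testing has to wait for staging deploy (finishes hour 23); the security scan (finishes hour 15, plus 3-hour gap → hour 18). The latest of these is hour 23, so smoke testing runs hour 23 to 23 + 7 = hour 30.

30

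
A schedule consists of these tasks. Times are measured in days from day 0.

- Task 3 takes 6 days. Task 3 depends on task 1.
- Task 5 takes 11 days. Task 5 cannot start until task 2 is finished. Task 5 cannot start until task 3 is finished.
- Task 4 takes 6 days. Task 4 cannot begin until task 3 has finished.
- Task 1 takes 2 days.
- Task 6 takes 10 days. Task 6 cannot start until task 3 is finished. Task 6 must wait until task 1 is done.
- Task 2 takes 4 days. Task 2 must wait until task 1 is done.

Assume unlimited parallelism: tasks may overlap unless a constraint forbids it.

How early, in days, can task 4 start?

8

Task 1 can start immediately at day 0; it finishes at day 2.
Task 3 cannot begin until task 1 (finishes day 2). It runs from day 2 to 2 + 6 = day 8.
Task 4 waits on task 3 (finishes day 8), so the earliest it can start is day 8.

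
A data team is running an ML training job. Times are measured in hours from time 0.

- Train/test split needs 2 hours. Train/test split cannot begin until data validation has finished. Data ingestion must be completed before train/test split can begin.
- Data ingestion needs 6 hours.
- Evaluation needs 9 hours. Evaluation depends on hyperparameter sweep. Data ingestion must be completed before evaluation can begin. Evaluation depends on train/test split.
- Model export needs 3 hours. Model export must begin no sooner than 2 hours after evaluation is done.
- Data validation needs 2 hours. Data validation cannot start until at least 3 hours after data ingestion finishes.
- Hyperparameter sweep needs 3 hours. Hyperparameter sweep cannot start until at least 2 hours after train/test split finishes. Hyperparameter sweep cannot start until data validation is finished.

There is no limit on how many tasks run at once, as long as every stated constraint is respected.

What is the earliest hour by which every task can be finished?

32

Data ingestion has no prerequisites, so it starts at hour 0 and finishes at hour 6.
After data ingestion (finishes hour 6, plus 3-hour gap → hour 9), data validation can start at hour 9 and finishes at hour 11.
Train/test split cannot start until data validation (finishes hour 11); data ingestion (finishes hour 6). The controlling bound is hour 11, so train/test split finishes at 11 + 2 = hour 13.
Hyperparameter sweep needs all of train/test split (finishes hour 13, plus 2-hour gap → hour 15); data validation (finishes hour 11). That puts its earliest start at hour 15; it finishes at 15 + 3 = hour 18.
Evaluation has to wait for hyperparameter sweep (finishes hour 18); data ingestion (finishes hour 6); train/test split (finishes hour 13). The latest of these is hour 18, so evaluation runs hour 18 to 18 + 9 = hour 27.
Model export waits on evaluation (finishes hour 27, plus 2-hour gap → hour 29), so it starts at hour 29 and finishes at 29 + 3 = hour 32.
All tasks are finished once the last one completes. Finish times: Data ingestion at 6, Data validation at 11, Train/test split at 13, Hyperparameter sweep at 18, Evaluation at 27, Model export at 32. The latest is hour 32.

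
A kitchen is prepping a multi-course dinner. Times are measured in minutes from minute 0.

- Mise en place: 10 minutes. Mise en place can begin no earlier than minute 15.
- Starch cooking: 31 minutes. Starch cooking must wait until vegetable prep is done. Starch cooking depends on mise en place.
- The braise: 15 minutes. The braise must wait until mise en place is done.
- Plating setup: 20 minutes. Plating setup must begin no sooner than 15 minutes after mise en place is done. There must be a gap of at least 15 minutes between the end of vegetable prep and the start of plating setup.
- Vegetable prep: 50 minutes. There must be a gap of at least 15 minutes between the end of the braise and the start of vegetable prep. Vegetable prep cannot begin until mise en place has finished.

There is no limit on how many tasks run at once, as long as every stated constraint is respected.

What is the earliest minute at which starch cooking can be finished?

136

Mise en place cannot begin until its own release at minute 15. It runs from minute 15 to 15 + 10 = minute 25.
The braise waits on mise en place (finishes minute 25), so it starts at minute 25 and finishes at 25 + 15 = minute 40.
Vegetable prep has to wait for the braise (finishes minute 40, plus 15-minute gap → minute 55); mise en place (finishes minute 25). The latest of these is minute 55, so vegetable prep runs minute 55 to 55 + 50 = minute 105.
For starch cooking: vegetable prep (finishes minute 105); mise en place (finishes minute 25). Taking the maximum gives a start of minute 105, and it finishes at 105 + 31 = minute 136.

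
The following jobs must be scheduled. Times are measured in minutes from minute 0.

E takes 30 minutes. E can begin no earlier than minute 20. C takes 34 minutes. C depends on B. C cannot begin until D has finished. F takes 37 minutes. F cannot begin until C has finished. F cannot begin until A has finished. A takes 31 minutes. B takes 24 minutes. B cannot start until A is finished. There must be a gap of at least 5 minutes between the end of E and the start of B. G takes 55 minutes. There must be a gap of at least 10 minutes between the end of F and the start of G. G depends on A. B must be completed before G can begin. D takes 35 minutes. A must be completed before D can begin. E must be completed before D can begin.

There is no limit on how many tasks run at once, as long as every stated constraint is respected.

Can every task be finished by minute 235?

Yes

E waits on its own release at minute 20, so it starts at minute 20 and finishes at 20 + 30 = minute 50.
Nothing blocks A, so it runs from minute 0 to minute 31.
For D: A (finishes minute 31); E (finishes minute 50). Taking the maximum gives a start of minute 50, and it finishes at 50 + 35 = minute 85.
B needs all of A (finishes minute 31); E (finishes minute 50, plus 5-minute gap → minute 55). That puts its earliest start at minute 55; it finishes at 55 + 24 = minute 79.
C needs all of B (finishes minute 79); D (finishes minute 85). That puts its earliest start at minute 85; it finishes at 85 + 34 = minute 119.
F cannot start until C (finishes minute 119); A (finishes minute 31). The controlling bound is minute 119, so F finishes at 119 + 37 = minute 156.
For G: F (finishes minute 156, plus 10-minute gap → minute 166); A (finishes minute 31); B (finishes minute 79). Taking the maximum gives a start of minute 166, and it finishes at 166 + 55 = minute 221.
Every task is finished by minute 221, which is no later than the deadline of 235, so the schedule is feasible.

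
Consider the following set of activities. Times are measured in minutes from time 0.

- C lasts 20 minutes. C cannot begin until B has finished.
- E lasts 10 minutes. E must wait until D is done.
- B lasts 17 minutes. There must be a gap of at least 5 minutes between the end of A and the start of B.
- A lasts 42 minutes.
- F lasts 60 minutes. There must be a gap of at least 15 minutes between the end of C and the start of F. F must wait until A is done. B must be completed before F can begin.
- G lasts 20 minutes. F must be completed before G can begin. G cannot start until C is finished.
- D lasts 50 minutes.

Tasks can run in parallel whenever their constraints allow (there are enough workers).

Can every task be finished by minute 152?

Nothing blocks D, so it runs from minute 0 to minute 50.
E waits on D (finishes minute 50), so it starts at minute 50 and finishes at 50 + 10 = minute 60.
Nothing blocks A, so it runs from minute 0 to minute 42.
After A (finishes minute 42, plus 5-minute gap → minute 47), B can start at minute 47 and finishes at minute 64.
C cannot begin until B (finishes minute 64). It runs from minute 64 to 64 + 20 = minute 84.
F needs all of C (finishes minute 84, plus 15-minute gap → minute 99); A (finishes minute 42); B (finishes minute 64). That puts its earliest start at minute 99; it finishes at 99 + 60 = minute 159.
For G: F (finishes minute 159); C (finishes minute 84). Taking the maximum gives a start of minute 159, and it finishes at 159 + 20 = minute 179.
The earliest everything can be done is minute 179, which is after the deadline of 152, so it is not possible.

No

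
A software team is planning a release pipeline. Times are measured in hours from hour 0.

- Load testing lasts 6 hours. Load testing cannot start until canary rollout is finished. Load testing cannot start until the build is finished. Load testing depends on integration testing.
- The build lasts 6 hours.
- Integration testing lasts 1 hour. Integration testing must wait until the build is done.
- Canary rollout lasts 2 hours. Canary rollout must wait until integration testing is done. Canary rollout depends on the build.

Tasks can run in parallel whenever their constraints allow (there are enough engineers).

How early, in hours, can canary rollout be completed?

9

The build has no prerequisites, so it starts at hour 0 and finishes at hour 6.
Integration testing waits on the build (finishes hour 6), so it starts at hour 6 and finishes at 6 + 1 = hour 7.
Canary rollout has to wait for integration testing (finishes hour 7); the build (finishes hour 6). The latest of these is hour 7, so canary rollout runs hour 7 to 7 + 2 = hour 9.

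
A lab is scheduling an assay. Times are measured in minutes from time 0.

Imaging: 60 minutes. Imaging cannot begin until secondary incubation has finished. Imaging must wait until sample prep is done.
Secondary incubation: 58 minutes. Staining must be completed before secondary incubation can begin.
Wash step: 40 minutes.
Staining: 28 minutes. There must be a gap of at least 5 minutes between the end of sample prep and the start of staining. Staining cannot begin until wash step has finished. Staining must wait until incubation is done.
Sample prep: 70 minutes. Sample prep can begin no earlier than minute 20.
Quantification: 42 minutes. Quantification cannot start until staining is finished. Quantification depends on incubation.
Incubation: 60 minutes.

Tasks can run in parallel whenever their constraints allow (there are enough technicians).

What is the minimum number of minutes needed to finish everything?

241

Wash step can start immediately at minute 0; it finishes at minute 40.
Nothing blocks incubation, so it runs from minute 0 to minute 60.
After its own release at minute 20, sample prep can start at minute 20 and finishes at minute 90.
Staining needs all of sample prep (finishes minute 90, plus 5-minute gap → minute 95); wash step (finishes minute 40); incubation (finishes minute 60). That puts its earliest start at minute 95; it finishes at 95 + 28 = minute 123.
Quantification has to wait for staining (finishes minute 123); incubation (finishes minute 60). The latest of these is minute 123, so quantification runs minute 123 to 123 + 42 = minute 165.
Secondary incubation waits on staining (finishes minute 123), so it starts at minute 123 and finishes at 123 + 58 = minute 181.
Imaging needs all of secondary incubation (finishes minute 181); sample prep (finishes minute 90). That puts its earliest start at minute 181; it finishes at 181 + 60 = minute 241.
All tasks are finished once the last one completes. Finish times: Sample prep at 90, Incubation at 60, Wash step at 40, Staining at 123, Secondary incubation at 181, Imaging at 241, Quantification at 165. The latest is minute 241.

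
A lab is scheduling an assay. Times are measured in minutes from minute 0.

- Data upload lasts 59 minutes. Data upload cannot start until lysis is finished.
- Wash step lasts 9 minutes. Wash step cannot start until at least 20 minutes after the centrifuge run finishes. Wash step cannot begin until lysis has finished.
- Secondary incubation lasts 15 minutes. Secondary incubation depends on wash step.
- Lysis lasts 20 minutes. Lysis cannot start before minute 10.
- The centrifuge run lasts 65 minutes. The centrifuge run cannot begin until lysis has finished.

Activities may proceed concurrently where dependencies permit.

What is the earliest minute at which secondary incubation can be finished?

139

Lysis cannot begin until its own release at minute 10. It runs from minute 10 to 10 + 20 = minute 30.
After lysis (finishes minute 30), the centrifuge run can start at minute 30 and finishes at minute 95.
Wash step has to wait for the centrifuge run (finishes minute 95, plus 20-minute gap → minute 115); lysis (finishes minute 30). The latest of these is minute 115, so wash step runs minute 115 to 115 + 9 = minute 124.
Secondary incubation waits on wash step (finishes minute 124), so it starts at minute 124 and finishes at 124 + 15 = minute 139.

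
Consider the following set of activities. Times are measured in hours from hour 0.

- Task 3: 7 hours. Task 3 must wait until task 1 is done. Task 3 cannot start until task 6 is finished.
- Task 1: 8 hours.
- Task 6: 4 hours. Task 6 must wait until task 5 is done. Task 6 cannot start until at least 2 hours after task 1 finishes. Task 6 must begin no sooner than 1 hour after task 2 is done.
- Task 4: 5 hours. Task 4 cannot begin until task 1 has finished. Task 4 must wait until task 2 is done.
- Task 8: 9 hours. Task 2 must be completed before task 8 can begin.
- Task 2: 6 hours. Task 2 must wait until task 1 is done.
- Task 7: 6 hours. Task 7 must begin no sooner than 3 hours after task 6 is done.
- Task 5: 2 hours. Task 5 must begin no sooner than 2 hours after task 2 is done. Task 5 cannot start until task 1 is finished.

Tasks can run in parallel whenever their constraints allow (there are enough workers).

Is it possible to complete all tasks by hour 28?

Nothing blocks task 1, so it runs from hour 0 to hour 8.
Task 2 waits on task 1 (finishes hour 8), so it starts at hour 8 and finishes at 8 + 6 = hour 14.
Task 8 cannot begin until task 2 (finishes hour 14). It runs from hour 14 to 14 + 9 = hour 23.
For task 5: task 2 (finishes hour 14, plus 2-hour gap → hour 16); task 1 (finishes hour 8). Taking the maximum gives a start of hour 16, and it finishes at 16 + 2 = hour 18.
For task 6: task 5 (finishes hour 18); task 1 (finishes hour 8, plus 2-hour gap → hour 10); task 2 (finishes hour 14, plus 1-hour gap → hour 15). Taking the maximum gives a start of hour 18, and it finishes at 18 + 4 = hour 22.
Task 7 waits on task 6 (finishes hour 22, plus 3-hour gap → hour 25), so it starts at hour 25 and finishes at 25 + 6 = hour 31.
Task 3 cannot start until task 1 (finishes hour 8); task 6 (finishes hour 22). The controlling bound is hour 22, so task 3 finishes at 22 + 7 = hour 29.
Task 4 needs all of task 1 (finishes hour 8); task 2 (finishes hour 14). That puts its earliest start at hour 14; it finishes at 14 + 5 = hour 19.
The earliest everything can be done is hour 31, which is after the deadline of 28, so it is not possible.

No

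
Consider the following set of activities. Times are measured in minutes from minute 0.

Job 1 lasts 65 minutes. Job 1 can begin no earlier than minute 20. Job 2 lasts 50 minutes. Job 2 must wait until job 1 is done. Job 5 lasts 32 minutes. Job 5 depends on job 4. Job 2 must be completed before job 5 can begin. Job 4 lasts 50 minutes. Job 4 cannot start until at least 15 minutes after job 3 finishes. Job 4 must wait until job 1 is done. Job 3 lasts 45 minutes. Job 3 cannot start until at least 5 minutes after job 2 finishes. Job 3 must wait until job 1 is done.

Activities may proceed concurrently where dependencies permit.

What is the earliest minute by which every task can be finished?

282

Job 1 waits on its own release at minute 20, so it starts at minute 20 and finishes at 20 + 65 = minute 85.
After job 1 (finishes minute 85), job 2 can start at minute 85 and finishes at minute 135.
Job 3 has to wait for job 2 (finishes minute 135, plus 5-minute gap → minute 140); job 1 (finishes minute 85). The latest of these is minute 140, so job 3 runs minute 140 to 140 + 45 = minute 185.
Job 4 has to wait for job 3 (finishes minute 185, plus 15-minute gap → minute 200); job 1 (finishes minute 85). The latest of these is minute 200, so job 4 runs minute 200 to 200 + 50 = minute 250.
Job 5 needs all of job 4 (finishes minute 250); job 2 (finishes minute 135). That puts its earliest start at minute 250; it finishes at 250 + 32 = minute 282.
All tasks are finished once the last one completes. Finish times: Job 1 at 85, Job 2 at 135, Job 3 at 185, Job 4 at 250, Job 5 at 282. The latest is minute 282.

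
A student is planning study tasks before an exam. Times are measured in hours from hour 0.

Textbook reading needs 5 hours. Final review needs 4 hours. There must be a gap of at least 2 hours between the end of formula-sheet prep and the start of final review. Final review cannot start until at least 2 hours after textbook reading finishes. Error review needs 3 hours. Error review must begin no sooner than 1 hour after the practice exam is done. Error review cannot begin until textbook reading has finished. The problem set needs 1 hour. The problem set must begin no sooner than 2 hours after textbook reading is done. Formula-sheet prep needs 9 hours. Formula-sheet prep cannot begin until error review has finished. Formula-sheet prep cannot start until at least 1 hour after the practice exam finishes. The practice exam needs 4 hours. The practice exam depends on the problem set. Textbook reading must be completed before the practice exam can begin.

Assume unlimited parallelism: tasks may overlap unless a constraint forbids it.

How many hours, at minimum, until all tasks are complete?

31

Nothing blocks textbook reading, so it runs from hour 0 to hour 5.
After textbook reading (finishes hour 5, plus 2-hour gap → hour 7), the problem set can start at hour 7 and finishes at hour 8.
The practice exam cannot start until the problem set (finishes hour 8); textbook reading (finishes hour 5). The controlling bound is hour 8, so the practice exam finishes at 8 + 4 = hour 12.
Error review cannot start until the practice exam (finishes hour 12, plus 1-hour gap → hour 13); textbook reading (finishes hour 5). The controlling bound is hour 13, so error review finishes at 13 + 3 = hour 16.
For formula-sheet prep: error review (finishes hour 16); the practice exam (finishes hour 12, plus 1-hour gap → hour 13). Taking the maximum gives a start of hour 16, and it finishes at 16 + 9 = hour 25.
Final review cannot start until formula-sheet prep (finishes hour 25, plus 2-hour gap → hour 27); textbook reading (finishes hour 5, plus 2-hour gap → hour 7). The controlling bound is hour 27, so final review finishes at 27 + 4 = hour 31.
All tasks are finished once the last one completes. Finish times: Textbook reading at 5, The problem set at 8, The practice exam at 12, Error review at 16, Formula-sheet prep at 25, Final review at 31. The latest is hour 31.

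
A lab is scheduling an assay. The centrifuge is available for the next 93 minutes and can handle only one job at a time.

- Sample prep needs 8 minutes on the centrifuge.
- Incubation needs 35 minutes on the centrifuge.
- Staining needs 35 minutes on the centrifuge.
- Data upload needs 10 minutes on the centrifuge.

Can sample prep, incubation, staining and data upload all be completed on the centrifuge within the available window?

Running back to back, the jobs need 8 + 35 + 35 + 10 = 88 minutes on the centrifuge.
Since 88 ≤ 93, they fit within the window.

Yes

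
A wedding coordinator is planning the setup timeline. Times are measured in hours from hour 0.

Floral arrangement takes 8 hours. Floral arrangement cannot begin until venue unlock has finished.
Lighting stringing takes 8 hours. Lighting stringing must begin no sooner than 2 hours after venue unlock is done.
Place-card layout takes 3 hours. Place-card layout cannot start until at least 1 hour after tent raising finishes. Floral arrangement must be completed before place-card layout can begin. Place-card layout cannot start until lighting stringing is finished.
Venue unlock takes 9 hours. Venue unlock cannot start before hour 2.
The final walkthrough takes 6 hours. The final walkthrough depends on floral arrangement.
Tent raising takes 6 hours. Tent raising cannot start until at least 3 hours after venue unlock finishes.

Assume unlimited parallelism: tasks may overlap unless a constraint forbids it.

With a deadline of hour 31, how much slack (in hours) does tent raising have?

7

After its own release at hour 2, venue unlock can start at hour 2 and finishes at hour 11.
Tent raising cannot begin until venue unlock (finishes hour 11, plus 3-hour gap → hour 14). It runs from hour 14 to 14 + 6 = hour 20.

Working backward from the deadline:
Place-card layout has no dependents, so it just needs to finish by hour 31. Starting by 31 − 3 = hour 28 achieves that.
Tent raising feeds into place-card layout (must start by hour 28, minus 1-hour gap → hour 27); so tent raising must finish by hour 27 and therefore start by hour 21.
So tent raising can start as early as hour 14 and as late as hour 21, giving 21 − 14 = 7 hours of slack.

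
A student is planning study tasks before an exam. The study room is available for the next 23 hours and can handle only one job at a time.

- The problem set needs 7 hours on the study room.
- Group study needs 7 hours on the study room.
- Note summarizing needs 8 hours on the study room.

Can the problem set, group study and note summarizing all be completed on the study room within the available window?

Yes

Running back to back, the jobs need 7 + 7 + 8 = 22 hours on the study room.
Since 22 ≤ 23, they fit within the window.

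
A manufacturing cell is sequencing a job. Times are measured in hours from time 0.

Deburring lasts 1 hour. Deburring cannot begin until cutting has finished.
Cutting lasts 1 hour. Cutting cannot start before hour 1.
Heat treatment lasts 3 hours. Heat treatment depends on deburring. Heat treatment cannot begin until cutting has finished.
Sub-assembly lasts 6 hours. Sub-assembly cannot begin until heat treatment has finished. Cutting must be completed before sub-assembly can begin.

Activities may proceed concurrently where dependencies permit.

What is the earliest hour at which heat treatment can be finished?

6

After its own release at hour 1, cutting can start at hour 1 and finishes at hour 2.
Deburring cannot begin until cutting (finishes hour 2). It runs from hour 2 to 2 + 1 = hour 3.
Heat treatment needs all of deburring (finishes hour 3); cutting (finishes hour 2). That puts its earliest start at hour 3; it finishes at 3 + 3 = hour 6.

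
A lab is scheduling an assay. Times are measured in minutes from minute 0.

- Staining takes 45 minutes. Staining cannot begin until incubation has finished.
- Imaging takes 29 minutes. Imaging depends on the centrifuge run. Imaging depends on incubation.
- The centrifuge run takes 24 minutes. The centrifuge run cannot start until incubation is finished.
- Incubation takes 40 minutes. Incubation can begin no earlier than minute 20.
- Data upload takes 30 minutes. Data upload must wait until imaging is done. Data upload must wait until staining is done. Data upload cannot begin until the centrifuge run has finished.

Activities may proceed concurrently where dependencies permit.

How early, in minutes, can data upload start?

After its own release at minute 20, incubation can start at minute 20 and finishes at minute 60.
Staining cannot begin until incubation (finishes minute 60). It runs from minute 60 to 60 + 45 = minute 105.
The centrifuge run cannot begin until incubation (finishes minute 60). It runs from minute 60 to 60 + 24 = minute 84.
Imaging cannot start until the centrifuge run (finishes minute 84); incubation (finishes minute 60). The controlling bound is minute 84, so imaging finishes at 84 + 29 = minute 113.
Data upload waits on imaging (finishes minute 113); staining (finishes minute 105); the centrifuge run (finishes minute 84). The latest of these is minute 113, which is the earliest data upload can start.

113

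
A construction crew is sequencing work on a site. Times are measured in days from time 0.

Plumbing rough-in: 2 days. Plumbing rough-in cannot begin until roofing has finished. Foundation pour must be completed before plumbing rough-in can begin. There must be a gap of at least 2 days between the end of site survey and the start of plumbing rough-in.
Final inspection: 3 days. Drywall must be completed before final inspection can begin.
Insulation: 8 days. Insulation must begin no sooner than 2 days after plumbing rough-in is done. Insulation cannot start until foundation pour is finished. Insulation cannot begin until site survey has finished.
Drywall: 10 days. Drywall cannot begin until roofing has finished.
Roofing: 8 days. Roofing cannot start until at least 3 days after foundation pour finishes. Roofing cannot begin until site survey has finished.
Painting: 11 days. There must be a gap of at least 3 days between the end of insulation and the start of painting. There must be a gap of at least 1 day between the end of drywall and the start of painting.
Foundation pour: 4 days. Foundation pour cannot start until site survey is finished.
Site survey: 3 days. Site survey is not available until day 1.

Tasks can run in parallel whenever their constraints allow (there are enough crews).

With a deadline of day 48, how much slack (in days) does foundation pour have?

Site survey cannot begin until its own release at day 1. It runs from day 1 to 1 + 3 = day 4.
Foundation pour waits on site survey (finishes day 4), so it starts at day 4 and finishes at 4 + 4 = day 8.

Working backward from the deadline:
To finish by day 48, painting (duration 11) must start no later than day 37.
Insulation feeds into painting (must start by day 37, minus 3-day gap → day 34); so insulation must finish by day 34 and therefore start by day 26.
Since insulation (must start by day 26, minus 2-day gap → day 24) depends on it, plumbing rough-in must finish by day 24. Backing off its 2-day duration gives a latest start of day 22.
Final inspection has no dependents, so it just needs to finish by day 48. Starting by 48 − 3 = day 45 achieves that.
Drywall has several dependents: painting (must start by day 37, minus 1-day gap → day 36); final inspection (must start by day 45). The earliest of those limits is day 36, so drywall must start by 36 − 10 = day 26.
For roofing: plumbing rough-in (must start by day 22); drywall (must start by day 26). The most restrictive is day 22; with an 8-day duration, roofing must start by day 14.
Foundation pour must finish in time for roofing (must start by day 14, minus 3-day gap → day 11); plumbing rough-in (must start by day 22); insulation (must start by day 26). The tightest is day 11, so foundation pour must start by 11 − 4 = day 7.
So foundation pour can start as early as day 4 and as late as day 7, giving 7 − 4 = 3 days of slack.

3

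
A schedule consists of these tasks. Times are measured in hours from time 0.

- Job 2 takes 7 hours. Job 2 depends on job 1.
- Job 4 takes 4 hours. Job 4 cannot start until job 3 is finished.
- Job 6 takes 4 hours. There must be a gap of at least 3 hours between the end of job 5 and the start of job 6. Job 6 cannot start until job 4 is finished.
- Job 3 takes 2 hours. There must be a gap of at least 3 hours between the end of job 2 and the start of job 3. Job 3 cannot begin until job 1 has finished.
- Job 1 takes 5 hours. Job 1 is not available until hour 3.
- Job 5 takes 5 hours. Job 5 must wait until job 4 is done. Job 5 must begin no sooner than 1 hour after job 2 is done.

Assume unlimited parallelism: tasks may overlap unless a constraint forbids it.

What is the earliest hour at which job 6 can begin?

Job 1 cannot begin until its own release at hour 3. It runs from hour 3 to 3 + 5 = hour 8.
Job 2 waits on job 1 (finishes hour 8), so it starts at hour 8 and finishes at 8 + 7 = hour 15.
Job 3 needs all of job 2 (finishes hour 15, plus 3-hour gap → hour 18); job 1 (finishes hour 8). That puts its earliest start at hour 18; it finishes at 18 + 2 = hour 20.
Job 4 cannot begin until job 3 (finishes hour 20). It runs from hour 20 to 20 + 4 = hour 24.
Job 5 needs all of job 4 (finishes hour 24); job 2 (finishes hour 15, plus 1-hour gap → hour 16). That puts its earliest start at hour 24; it finishes at 24 + 5 = hour 29.
Job 6 waits on job 5 (finishes hour 29, plus 3-hour gap → hour 32); job 4 (finishes hour 24). The latest of these is hour 32, which is the earliest job 6 can start.

32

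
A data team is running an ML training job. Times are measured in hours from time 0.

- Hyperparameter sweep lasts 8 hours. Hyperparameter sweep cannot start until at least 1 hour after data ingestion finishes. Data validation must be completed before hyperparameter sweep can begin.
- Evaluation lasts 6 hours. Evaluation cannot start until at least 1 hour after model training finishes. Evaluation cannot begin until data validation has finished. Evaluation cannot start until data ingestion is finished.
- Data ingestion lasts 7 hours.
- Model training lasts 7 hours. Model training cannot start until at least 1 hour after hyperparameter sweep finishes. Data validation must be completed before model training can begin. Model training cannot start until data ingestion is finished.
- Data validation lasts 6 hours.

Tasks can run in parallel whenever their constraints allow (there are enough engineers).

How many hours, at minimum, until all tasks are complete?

31

Data validation has no prerequisites, so it starts at hour 0 and finishes at hour 6.
Data ingestion has no prerequisites, so it starts at hour 0 and finishes at hour 7.
Hyperparameter sweep cannot start until data ingestion (finishes hour 7, plus 1-hour gap → hour 8); data validation (finishes hour 6). The controlling bound is hour 8, so hyperparameter sweep finishes at 8 + 8 = hour 16.
Model training needs all of hyperparameter sweep (finishes hour 16, plus 1-hour gap → hour 17); data validation (finishes hour 6); data ingestion (finishes hour 7). That puts its earliest start at hour 17; it finishes at 17 + 7 = hour 24.
Evaluation needs all of model training (finishes hour 24, plus 1-hour gap → hour 25); data validation (finishes hour 6); data ingestion (finishes hour 7). That puts its earliest start at hour 25; it finishes at 25 + 6 = hour 31.
All tasks are finished once the last one completes. Finish times: Data ingestion at 7, Data validation at 6, Hyperparameter sweep at 16, Model training at 24, Evaluation at 31. The latest is hour 31.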